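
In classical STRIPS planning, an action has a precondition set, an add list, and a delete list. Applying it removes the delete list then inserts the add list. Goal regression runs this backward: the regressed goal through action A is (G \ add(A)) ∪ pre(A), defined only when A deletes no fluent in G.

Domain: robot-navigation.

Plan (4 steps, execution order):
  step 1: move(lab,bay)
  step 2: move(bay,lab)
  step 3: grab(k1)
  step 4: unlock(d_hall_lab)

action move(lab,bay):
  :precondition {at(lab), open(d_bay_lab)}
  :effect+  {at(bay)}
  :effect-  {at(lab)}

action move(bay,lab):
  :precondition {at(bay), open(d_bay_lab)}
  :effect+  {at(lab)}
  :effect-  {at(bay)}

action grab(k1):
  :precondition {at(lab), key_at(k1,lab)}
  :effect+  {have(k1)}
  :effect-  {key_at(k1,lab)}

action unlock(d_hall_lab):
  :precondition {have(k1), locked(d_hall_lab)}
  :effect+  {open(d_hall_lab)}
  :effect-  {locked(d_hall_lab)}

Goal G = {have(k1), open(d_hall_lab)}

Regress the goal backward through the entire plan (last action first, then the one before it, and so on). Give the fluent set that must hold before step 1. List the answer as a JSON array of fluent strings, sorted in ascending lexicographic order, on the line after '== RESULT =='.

Regress step by step:
  through step 4 (unlock(d_hall_lab)): drop {open(d_hall_lab)}, keep {have(k1)}, require {have(k1), locked(d_hall_lab)}
    → {have(k1), locked(d_hall_lab)}
  through step 3 (grab(k1)): drop {have(k1)}, keep {locked(d_hall_lab)}, require {at(lab), key_at(k1,lab)}
    → {at(lab), key_at(k1,lab), locked(d_hall_lab)}
  through step 2 (move(bay,lab)): drop {at(lab)}, keep {key_at(k1,lab), locked(d_hall_lab)}, require {at(bay), open(d_bay_lab)}
    → {at(bay), key_at(k1,lab), locked(d_hall_lab), open(d_bay_lab)}
  through step 1 (move(lab,bay)): drop {at(bay)}, keep {key_at(k1,lab), locked(d_hall_lab), open(d_bay_lab)}, require {at(lab), open(d_bay_lab)}
    → {at(lab), key_at(k1,lab), locked(d_hall_lab), open(d_bay_lab)}

== RESULT ==
["at(lab)", "key_at(k1,lab)", "locked(d_hall_lab)", "open(d_bay_lab)"]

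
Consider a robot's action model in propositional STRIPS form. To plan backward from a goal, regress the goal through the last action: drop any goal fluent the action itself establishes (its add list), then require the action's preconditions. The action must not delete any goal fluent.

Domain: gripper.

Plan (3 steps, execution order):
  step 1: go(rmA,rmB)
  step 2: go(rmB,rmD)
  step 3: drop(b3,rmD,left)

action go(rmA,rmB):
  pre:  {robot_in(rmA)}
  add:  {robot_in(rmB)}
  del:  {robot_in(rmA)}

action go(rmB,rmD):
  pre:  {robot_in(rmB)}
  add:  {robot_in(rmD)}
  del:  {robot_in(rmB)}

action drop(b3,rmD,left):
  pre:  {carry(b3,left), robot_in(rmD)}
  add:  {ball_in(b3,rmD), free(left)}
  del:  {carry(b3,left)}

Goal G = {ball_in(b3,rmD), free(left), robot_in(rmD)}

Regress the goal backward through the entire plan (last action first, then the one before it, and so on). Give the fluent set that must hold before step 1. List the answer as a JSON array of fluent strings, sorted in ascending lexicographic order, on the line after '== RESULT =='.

Regress step by step:
  through step 3 (drop(b3,rmD,left)): drop {ball_in(b3,rmD), free(left)}, keep {robot_in(rmD)}, require {carry(b3,left), robot_in(rmD)}
    → {carry(b3,left), robot_in(rmD)}
  through step 2 (go(rmB,rmD)): drop {robot_in(rmD)}, keep {carry(b3,left)}, require {robot_in(rmB)}
    → {carry(b3,left), robot_in(rmB)}
  through step 1 (go(rmA,rmB)): drop {robot_in(rmB)}, keep {carry(b3,left)}, require {robot_in(rmA)}
    → {carry(b3,left), robot_in(rmA)}

== RESULT ==
["carry(b3,left)", "robot_in(rmA)"]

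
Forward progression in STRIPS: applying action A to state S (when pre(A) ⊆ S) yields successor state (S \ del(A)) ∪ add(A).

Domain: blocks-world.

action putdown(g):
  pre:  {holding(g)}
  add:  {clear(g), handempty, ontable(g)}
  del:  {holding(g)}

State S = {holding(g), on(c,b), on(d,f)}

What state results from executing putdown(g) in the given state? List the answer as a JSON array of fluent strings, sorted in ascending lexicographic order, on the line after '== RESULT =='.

Compute (S \ del) ∪ add:
  pre ⊆ S: {holding(g)} ⊆ S  — applicable
  S \ del = {on(c,b), on(d,f)}
  ∪ add   = {clear(g), handempty, on(c,b), on(d,f), ontable(g)}

== RESULT ==
["clear(g)", "handempty", "on(c,b)", "on(d,f)", "ontable(g)"]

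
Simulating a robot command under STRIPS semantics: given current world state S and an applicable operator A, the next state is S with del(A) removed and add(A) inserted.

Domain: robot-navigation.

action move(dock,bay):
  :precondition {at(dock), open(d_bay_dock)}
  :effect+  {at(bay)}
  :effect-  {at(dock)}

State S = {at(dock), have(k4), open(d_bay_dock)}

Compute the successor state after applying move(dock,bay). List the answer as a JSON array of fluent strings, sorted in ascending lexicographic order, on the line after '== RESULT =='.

Compute (S \ del) ∪ add:
  pre ⊆ S: {at(dock), open(d_bay_dock)} ⊆ S  — applicable
  S \ del = {have(k4), open(d_bay_dock)}
  ∪ add   = {at(bay), have(k4), open(d_bay_dock)}

== RESULT ==
["at(bay)", "have(k4)", "open(d_bay_dock)"]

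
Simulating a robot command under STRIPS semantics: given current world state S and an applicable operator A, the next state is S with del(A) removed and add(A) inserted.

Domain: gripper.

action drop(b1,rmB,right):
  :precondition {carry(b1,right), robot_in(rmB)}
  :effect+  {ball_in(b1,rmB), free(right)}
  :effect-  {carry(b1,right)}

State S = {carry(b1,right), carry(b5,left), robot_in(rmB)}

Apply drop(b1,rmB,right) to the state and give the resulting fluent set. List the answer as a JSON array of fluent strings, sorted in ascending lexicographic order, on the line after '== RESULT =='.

Compute (S \ del) ∪ add:
  pre ⊆ S: {carry(b1,right), robot_in(rmB)} ⊆ S  — applicable
  S \ del = {carry(b5,left), robot_in(rmB)}
  ∪ add   = {ball_in(b1,rmB), carry(b5,left), free(right), robot_in(rmB)}

== RESULT ==
["ball_in(b1,rmB)", "carry(b5,left)", "free(right)", "robot_in(rmB)"]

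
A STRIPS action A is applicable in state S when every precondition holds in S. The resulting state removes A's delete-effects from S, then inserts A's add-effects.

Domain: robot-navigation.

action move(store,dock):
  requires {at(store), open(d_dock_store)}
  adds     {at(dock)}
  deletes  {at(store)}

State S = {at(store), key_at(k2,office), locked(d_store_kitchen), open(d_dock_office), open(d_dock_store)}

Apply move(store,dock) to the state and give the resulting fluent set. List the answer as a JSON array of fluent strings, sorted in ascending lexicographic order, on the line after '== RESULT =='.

Progress:
  pre ⊆ S: {at(store), open(d_dock_store)} ⊆ S  — applicable
  S \ del = {key_at(k2,office), locked(d_store_kitchen), open(d_dock_office), open(d_dock_store)}
  ∪ add   = {at(dock), key_at(k2,office), locked(d_store_kitchen), open(d_dock_office), open(d_dock_store)}

== RESULT ==
["at(dock)", "key_at(k2,office)", "locked(d_store_kitchen)", "open(d_dock_office)", "open(d_dock_store)"]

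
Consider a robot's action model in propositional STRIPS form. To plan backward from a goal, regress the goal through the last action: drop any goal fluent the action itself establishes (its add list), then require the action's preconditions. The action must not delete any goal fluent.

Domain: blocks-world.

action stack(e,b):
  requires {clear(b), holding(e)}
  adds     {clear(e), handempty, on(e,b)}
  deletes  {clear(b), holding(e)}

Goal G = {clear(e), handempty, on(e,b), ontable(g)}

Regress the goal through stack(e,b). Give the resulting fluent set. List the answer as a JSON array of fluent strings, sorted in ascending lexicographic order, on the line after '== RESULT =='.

Compute (G \ add) ∪ pre:
  G ∩ del = {}  (empty — regression defined)
  G \ add = {clear(e), handempty, on(e,b), ontable(g)} \ {clear(e), handempty, on(e,b)} = {ontable(g)}
  ∪ pre   = {ontable(g)} ∪ {clear(b), holding(e)}
          = {clear(b), holding(e), ontable(g)}

== RESULT ==
["clear(b)", "holding(e)", "ontable(g)"]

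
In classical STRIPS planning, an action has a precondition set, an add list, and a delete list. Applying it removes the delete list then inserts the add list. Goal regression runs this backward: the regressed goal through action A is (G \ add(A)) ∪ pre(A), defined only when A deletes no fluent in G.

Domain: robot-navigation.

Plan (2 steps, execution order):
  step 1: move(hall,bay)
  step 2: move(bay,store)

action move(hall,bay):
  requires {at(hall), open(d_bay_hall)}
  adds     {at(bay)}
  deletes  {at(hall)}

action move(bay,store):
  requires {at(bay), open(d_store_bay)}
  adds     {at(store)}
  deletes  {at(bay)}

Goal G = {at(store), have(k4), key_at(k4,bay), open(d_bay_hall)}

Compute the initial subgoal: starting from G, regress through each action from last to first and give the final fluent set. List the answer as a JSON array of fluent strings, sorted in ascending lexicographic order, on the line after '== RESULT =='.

Regress step by step:
  through step 2 (move(bay,store)): drop {at(store)}, keep {have(k4), key_at(k4,bay), open(d_bay_hall)}, require {at(bay), open(d_store_bay)}
    → {at(bay), have(k4), key_at(k4,bay), open(d_bay_hall), open(d_store_bay)}
  through step 1 (move(hall,bay)): drop {at(bay)}, keep {have(k4), key_at(k4,bay), open(d_bay_hall), open(d_store_bay)}, require {at(hall), open(d_bay_hall)}
    → {at(hall), have(k4), key_at(k4,bay), open(d_bay_hall), open(d_store_bay)}

== RESULT ==
["at(hall)", "have(k4)", "key_at(k4,bay)", "open(d_bay_hall)", "open(d_store_bay)"]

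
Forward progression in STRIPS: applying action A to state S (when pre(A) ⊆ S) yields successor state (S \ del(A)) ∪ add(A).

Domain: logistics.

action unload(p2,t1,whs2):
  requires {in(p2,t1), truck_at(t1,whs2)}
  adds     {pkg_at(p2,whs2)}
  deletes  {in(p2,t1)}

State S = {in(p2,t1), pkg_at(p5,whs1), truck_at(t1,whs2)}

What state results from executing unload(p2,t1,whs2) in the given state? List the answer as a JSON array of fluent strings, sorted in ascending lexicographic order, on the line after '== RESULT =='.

Compute (S \ del) ∪ add:
  pre ⊆ S: {in(p2,t1), truck_at(t1,whs2)} ⊆ S  — applicable
  S \ del = {pkg_at(p5,whs1), truck_at(t1,whs2)}
  ∪ add   = {pkg_at(p2,whs2), pkg_at(p5,whs1), truck_at(t1,whs2)}

== RESULT ==
["pkg_at(p2,whs2)", "pkg_at(p5,whs1)", "truck_at(t1,whs2)"]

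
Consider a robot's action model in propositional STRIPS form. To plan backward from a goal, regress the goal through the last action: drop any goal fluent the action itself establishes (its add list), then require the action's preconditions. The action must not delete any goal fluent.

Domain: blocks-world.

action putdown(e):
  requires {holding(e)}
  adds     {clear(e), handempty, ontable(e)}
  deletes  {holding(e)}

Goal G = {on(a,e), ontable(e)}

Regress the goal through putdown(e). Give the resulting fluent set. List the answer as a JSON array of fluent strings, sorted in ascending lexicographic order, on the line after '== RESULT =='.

Compute (G \ add) ∪ pre:
  G ∩ del = {}  (empty — regression defined)
  G \ add = {on(a,e), ontable(e)} \ {clear(e), handempty, ontable(e)} = {on(a,e)}
  ∪ pre   = {on(a,e)} ∪ {holding(e)}
          = {holding(e), on(a,e)}

== RESULT ==
["holding(e)", "on(a,e)"]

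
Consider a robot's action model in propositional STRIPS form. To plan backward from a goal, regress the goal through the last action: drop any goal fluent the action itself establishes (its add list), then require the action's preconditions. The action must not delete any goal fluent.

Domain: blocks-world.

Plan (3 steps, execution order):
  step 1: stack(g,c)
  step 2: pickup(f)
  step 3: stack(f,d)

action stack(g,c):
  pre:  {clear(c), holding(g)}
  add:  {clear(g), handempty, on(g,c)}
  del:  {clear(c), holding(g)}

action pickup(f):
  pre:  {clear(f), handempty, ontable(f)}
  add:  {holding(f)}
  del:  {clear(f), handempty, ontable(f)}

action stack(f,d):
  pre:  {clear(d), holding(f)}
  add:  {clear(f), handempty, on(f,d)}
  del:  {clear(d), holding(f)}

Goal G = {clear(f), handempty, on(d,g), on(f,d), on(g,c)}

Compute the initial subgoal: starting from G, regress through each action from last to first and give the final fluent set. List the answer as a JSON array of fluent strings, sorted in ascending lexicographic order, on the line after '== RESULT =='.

Work backward from the goal:
  through step 3 (stack(f,d)): drop {clear(f), handempty, on(f,d)}, keep {on(d,g), on(g,c)}, require {clear(d), holding(f)}
    → {clear(d), holding(f), on(d,g), on(g,c)}
  through step 2 (pickup(f)): drop {holding(f)}, keep {clear(d), on(d,g), on(g,c)}, require {clear(f), handempty, ontable(f)}
    → {clear(d), clear(f), handempty, on(d,g), on(g,c), ontable(f)}
  through step 1 (stack(g,c)): drop {handempty, on(g,c)}, keep {clear(d), clear(f), on(d,g), ontable(f)}, require {clear(c), holding(g)}
    → {clear(c), clear(d), clear(f), holding(g), on(d,g), ontable(f)}

== RESULT ==
["clear(c)", "clear(d)", "clear(f)", "holding(g)", "on(d,g)", "ontable(f)"]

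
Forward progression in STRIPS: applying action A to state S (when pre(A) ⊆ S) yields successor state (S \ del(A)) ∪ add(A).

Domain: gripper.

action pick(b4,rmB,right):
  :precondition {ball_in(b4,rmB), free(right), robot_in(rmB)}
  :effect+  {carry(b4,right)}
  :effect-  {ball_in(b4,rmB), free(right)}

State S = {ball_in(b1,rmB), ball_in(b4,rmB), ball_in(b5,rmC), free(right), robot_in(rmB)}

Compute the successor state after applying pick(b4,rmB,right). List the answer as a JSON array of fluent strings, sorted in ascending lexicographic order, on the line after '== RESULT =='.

Compute (S \ del) ∪ add:
  pre ⊆ S: {ball_in(b4,rmB), free(right), robot_in(rmB)} ⊆ S  — applicable
  S \ del = {ball_in(b1,rmB), ball_in(b5,rmC), robot_in(rmB)}
  ∪ add   = {ball_in(b1,rmB), ball_in(b5,rmC), carry(b4,right), robot_in(rmB)}

== RESULT ==
["ball_in(b1,rmB)", "ball_in(b5,rmC)", "carry(b4,right)", "robot_in(rmB)"]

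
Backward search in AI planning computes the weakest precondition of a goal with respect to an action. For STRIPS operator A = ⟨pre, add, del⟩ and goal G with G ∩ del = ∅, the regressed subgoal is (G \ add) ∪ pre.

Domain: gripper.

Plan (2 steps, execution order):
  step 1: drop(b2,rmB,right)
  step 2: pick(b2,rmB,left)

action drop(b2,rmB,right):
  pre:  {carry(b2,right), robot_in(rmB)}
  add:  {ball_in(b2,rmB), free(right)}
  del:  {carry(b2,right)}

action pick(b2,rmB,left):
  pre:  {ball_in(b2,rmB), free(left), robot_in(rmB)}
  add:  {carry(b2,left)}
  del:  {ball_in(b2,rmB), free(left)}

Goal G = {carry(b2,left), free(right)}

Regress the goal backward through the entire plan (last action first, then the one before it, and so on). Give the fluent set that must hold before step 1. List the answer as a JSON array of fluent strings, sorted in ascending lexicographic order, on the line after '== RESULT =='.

Regress step by step:
  through step 2 (pick(b2,rmB,left)): drop {carry(b2,left)}, keep {free(right)}, require {ball_in(b2,rmB), free(left), robot_in(rmB)}
    → {ball_in(b2,rmB), free(left), free(right), robot_in(rmB)}
  through step 1 (drop(b2,rmB,right)): drop {ball_in(b2,rmB), free(right)}, keep {free(left), robot_in(rmB)}, require {carry(b2,right), robot_in(rmB)}
    → {carry(b2,right), free(left), robot_in(rmB)}

== RESULT ==
["carry(b2,right)", "free(left)", "robot_in(rmB)"]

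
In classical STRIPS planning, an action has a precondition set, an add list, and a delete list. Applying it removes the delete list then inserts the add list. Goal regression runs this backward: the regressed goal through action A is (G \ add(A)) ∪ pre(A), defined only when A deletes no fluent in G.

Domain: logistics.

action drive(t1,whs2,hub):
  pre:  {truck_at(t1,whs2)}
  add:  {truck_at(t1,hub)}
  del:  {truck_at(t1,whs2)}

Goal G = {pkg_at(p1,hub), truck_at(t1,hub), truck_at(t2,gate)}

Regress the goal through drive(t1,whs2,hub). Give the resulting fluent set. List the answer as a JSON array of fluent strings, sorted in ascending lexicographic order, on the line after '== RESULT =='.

Compute (G \ add) ∪ pre:
  G ∩ del = {}  (empty — regression defined)
  G \ add = {pkg_at(p1,hub), truck_at(t1,hub), truck_at(t2,gate)} \ {truck_at(t1,hub)} = {pkg_at(p1,hub), truck_at(t2,gate)}
  ∪ pre   = {pkg_at(p1,hub), truck_at(t2,gate)} ∪ {truck_at(t1,whs2)}
          = {pkg_at(p1,hub), truck_at(t1,whs2), truck_at(t2,gate)}

== RESULT ==
["pkg_at(p1,hub)", "truck_at(t1,whs2)", "truck_at(t2,gate)"]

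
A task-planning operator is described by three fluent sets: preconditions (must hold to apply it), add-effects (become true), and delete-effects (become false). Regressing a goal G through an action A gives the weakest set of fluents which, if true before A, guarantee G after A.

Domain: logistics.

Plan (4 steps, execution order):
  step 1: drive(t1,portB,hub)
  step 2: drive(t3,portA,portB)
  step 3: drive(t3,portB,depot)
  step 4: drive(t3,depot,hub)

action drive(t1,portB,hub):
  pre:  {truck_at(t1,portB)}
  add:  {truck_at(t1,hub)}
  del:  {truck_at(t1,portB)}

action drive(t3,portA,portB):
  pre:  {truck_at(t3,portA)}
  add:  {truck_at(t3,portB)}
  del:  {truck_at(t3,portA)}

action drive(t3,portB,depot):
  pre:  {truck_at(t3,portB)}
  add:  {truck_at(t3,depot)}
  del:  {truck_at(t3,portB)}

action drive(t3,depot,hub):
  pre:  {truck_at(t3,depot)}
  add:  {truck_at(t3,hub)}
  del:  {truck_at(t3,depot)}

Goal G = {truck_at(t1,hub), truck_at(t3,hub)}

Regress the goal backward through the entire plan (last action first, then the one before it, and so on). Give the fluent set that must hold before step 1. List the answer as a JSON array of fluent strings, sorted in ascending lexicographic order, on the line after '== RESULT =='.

Regress step by step:
  through step 4 (drive(t3,depot,hub)): drop {truck_at(t3,hub)}, keep {truck_at(t1,hub)}, require {truck_at(t3,depot)}
    → {truck_at(t1,hub), truck_at(t3,depot)}
  through step 3 (drive(t3,portB,depot)): drop {truck_at(t3,depot)}, keep {truck_at(t1,hub)}, require {truck_at(t3,portB)}
    → {truck_at(t1,hub), truck_at(t3,portB)}
  through step 2 (drive(t3,portA,portB)): drop {truck_at(t3,portB)}, keep {truck_at(t1,hub)}, require {truck_at(t3,portA)}
    → {truck_at(t1,hub), truck_at(t3,portA)}
  through step 1 (drive(t1,portB,hub)): drop {truck_at(t1,hub)}, keep {truck_at(t3,portA)}, require {truck_at(t1,portB)}
    → {truck_at(t1,portB), truck_at(t3,portA)}

== RESULT ==
["truck_at(t1,portB)", "truck_at(t3,portA)"]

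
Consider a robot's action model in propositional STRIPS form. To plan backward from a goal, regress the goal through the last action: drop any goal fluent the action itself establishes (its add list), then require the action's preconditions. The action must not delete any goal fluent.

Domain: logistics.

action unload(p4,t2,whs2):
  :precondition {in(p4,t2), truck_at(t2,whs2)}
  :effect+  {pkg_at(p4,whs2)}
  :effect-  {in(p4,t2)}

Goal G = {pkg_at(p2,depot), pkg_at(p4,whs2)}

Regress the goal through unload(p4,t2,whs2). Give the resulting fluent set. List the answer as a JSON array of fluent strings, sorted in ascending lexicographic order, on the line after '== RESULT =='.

Regress:
  G ∩ del = {}  (empty — regression defined)
  G \ add = {pkg_at(p2,depot), pkg_at(p4,whs2)} \ {pkg_at(p4,whs2)} = {pkg_at(p2,depot)}
  ∪ pre   = {pkg_at(p2,depot)} ∪ {in(p4,t2), truck_at(t2,whs2)}
          = {in(p4,t2), pkg_at(p2,depot), truck_at(t2,whs2)}

== RESULT ==
["in(p4,t2)", "pkg_at(p2,depot)", "truck_at(t2,whs2)"]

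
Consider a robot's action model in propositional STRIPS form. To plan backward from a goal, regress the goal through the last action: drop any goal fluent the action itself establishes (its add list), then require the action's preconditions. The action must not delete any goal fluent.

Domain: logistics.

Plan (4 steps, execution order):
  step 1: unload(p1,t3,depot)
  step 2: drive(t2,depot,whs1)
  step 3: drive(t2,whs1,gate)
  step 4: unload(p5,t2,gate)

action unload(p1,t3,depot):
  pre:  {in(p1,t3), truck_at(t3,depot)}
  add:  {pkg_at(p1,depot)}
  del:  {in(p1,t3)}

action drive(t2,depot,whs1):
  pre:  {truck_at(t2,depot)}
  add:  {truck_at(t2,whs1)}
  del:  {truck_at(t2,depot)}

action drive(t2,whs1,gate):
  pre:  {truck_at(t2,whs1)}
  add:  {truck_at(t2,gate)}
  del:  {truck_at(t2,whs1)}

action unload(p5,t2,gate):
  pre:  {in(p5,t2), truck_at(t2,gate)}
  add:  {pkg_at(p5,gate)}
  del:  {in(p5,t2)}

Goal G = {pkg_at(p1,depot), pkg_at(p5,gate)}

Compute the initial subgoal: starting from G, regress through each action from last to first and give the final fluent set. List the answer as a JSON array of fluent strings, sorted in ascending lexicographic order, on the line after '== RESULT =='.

Regress step by step:
  through step 4 (unload(p5,t2,gate)): drop {pkg_at(p5,gate)}, keep {pkg_at(p1,depot)}, require {in(p5,t2), truck_at(t2,gate)}
    → {in(p5,t2), pkg_at(p1,depot), truck_at(t2,gate)}
  through step 3 (drive(t2,whs1,gate)): drop {truck_at(t2,gate)}, keep {in(p5,t2), pkg_at(p1,depot)}, require {truck_at(t2,whs1)}
    → {in(p5,t2), pkg_at(p1,depot), truck_at(t2,whs1)}
  through step 2 (drive(t2,depot,whs1)): drop {truck_at(t2,whs1)}, keep {in(p5,t2), pkg_at(p1,depot)}, require {truck_at(t2,depot)}
    → {in(p5,t2), pkg_at(p1,depot), truck_at(t2,depot)}
  through step 1 (unload(p1,t3,depot)): drop {pkg_at(p1,depot)}, keep {in(p5,t2), truck_at(t2,depot)}, require {in(p1,t3), truck_at(t3,depot)}
    → {in(p1,t3), in(p5,t2), truck_at(t2,depot), truck_at(t3,depot)}

== RESULT ==
["in(p1,t3)", "in(p5,t2)", "truck_at(t2,depot)", "truck_at(t3,depot)"]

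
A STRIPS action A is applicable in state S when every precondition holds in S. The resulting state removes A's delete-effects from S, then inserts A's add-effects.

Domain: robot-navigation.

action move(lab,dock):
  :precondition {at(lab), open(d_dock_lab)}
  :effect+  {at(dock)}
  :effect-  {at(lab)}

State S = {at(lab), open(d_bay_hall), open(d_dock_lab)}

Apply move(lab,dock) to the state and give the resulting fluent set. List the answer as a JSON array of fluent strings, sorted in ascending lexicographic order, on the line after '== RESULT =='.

Compute (S \ del) ∪ add:
  pre ⊆ S: {at(lab), open(d_dock_lab)} ⊆ S  — applicable
  S \ del = {open(d_bay_hall), open(d_dock_lab)}
  ∪ add   = {at(dock), open(d_bay_hall), open(d_dock_lab)}

== RESULT ==
["at(dock)", "open(d_bay_hall)", "open(d_dock_lab)"]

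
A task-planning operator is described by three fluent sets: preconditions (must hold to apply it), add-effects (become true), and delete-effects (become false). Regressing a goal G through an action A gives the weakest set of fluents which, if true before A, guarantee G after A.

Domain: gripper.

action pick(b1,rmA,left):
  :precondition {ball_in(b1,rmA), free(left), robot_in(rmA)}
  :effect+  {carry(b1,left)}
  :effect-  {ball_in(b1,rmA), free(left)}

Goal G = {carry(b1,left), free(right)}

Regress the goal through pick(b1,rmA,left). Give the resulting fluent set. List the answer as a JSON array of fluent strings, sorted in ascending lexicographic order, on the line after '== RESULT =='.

Regress:
  G ∩ del = {}  (empty — regression defined)
  G \ add = {carry(b1,left), free(right)} \ {carry(b1,left)} = {free(right)}
  ∪ pre   = {free(right)} ∪ {ball_in(b1,rmA), free(left), robot_in(rmA)}
          = {ball_in(b1,rmA), free(left), free(right), robot_in(rmA)}

== RESULT ==
["ball_in(b1,rmA)", "free(left)", "free(right)", "robot_in(rmA)"]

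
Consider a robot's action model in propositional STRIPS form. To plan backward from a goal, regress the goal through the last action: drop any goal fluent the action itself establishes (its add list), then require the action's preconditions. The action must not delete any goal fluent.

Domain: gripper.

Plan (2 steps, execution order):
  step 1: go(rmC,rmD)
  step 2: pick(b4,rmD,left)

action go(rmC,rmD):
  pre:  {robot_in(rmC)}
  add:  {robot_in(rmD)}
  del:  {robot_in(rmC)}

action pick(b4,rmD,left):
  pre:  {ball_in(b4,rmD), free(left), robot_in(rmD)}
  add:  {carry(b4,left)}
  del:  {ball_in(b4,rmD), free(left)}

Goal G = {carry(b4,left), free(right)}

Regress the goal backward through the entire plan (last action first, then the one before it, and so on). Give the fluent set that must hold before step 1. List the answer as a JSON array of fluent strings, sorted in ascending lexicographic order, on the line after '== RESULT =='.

Work backward from the goal:
  through step 2 (pick(b4,rmD,left)): drop {carry(b4,left)}, keep {free(right)}, require {ball_in(b4,rmD), free(left), robot_in(rmD)}
    → {ball_in(b4,rmD), free(left), free(right), robot_in(rmD)}
  through step 1 (go(rmC,rmD)): drop {robot_in(rmD)}, keep {ball_in(b4,rmD), free(left), free(right)}, require {robot_in(rmC)}
    → {ball_in(b4,rmD), free(left), free(right), robot_in(rmC)}

== RESULT ==
["ball_in(b4,rmD)", "free(left)", "free(right)", "robot_in(rmC)"]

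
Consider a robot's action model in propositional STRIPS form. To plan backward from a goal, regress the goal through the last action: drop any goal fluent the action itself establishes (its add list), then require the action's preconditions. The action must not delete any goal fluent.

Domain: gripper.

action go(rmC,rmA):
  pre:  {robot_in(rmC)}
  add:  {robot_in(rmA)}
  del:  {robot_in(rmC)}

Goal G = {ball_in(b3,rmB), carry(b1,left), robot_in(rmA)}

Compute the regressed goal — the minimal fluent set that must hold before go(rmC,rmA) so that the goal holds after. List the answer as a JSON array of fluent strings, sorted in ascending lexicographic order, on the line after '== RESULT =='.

Compute (G \ add) ∪ pre:
  G ∩ del = {}  (empty — regression defined)
  G \ add = {ball_in(b3,rmB), carry(b1,left), robot_in(rmA)} \ {robot_in(rmA)} = {ball_in(b3,rmB), carry(b1,left)}
  ∪ pre   = {ball_in(b3,rmB), carry(b1,left)} ∪ {robot_in(rmC)}
          = {ball_in(b3,rmB), carry(b1,left), robot_in(rmC)}

== RESULT ==
["ball_in(b3,rmB)", "carry(b1,left)", "robot_in(rmC)"]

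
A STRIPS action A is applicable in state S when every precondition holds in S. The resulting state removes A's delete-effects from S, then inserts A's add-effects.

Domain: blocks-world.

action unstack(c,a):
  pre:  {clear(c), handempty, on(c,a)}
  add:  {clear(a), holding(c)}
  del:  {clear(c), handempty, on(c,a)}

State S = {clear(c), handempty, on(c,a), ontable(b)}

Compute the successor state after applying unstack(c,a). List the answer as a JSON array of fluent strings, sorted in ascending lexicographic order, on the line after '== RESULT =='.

Compute (S \ del) ∪ add:
  pre ⊆ S: {clear(c), handempty, on(c,a)} ⊆ S  — applicable
  S \ del = {ontable(b)}
  ∪ add   = {clear(a), holding(c), ontable(b)}

== RESULT ==
["clear(a)", "holding(c)", "ontable(b)"]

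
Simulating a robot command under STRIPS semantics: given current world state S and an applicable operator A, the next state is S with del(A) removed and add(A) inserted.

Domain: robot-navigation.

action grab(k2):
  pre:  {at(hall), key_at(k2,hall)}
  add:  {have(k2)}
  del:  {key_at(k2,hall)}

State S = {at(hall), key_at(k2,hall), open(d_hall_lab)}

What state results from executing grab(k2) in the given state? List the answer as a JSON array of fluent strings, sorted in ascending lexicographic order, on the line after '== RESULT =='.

Progress:
  pre ⊆ S: {at(hall), key_at(k2,hall)} ⊆ S  — applicable
  S \ del = {at(hall), open(d_hall_lab)}
  ∪ add   = {at(hall), have(k2), open(d_hall_lab)}

== RESULT ==
["at(hall)", "have(k2)", "open(d_hall_lab)"]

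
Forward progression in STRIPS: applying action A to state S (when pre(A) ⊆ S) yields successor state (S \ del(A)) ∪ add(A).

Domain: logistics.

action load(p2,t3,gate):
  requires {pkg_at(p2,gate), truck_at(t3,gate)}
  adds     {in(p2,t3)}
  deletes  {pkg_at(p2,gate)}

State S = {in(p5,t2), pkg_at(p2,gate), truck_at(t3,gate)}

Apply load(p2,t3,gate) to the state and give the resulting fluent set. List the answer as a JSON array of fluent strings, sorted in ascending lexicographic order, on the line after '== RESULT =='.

Compute (S \ del) ∪ add:
  pre ⊆ S: {pkg_at(p2,gate), truck_at(t3,gate)} ⊆ S  — applicable
  S \ del = {in(p5,t2), truck_at(t3,gate)}
  ∪ add   = {in(p2,t3), in(p5,t2), truck_at(t3,gate)}

== RESULT ==
["in(p2,t3)", "in(p5,t2)", "truck_at(t3,gate)"]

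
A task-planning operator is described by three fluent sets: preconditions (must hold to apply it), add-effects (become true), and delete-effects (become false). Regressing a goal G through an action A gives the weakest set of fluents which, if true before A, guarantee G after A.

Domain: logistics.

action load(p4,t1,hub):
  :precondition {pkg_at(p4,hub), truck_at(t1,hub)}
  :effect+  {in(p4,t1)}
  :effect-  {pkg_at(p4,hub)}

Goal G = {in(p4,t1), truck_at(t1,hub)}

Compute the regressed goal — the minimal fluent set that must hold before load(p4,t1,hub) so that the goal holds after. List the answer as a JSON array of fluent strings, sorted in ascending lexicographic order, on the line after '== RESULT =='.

Compute (G \ add) ∪ pre:
  G ∩ del = {}  (empty — regression defined)
  G \ add = {in(p4,t1), truck_at(t1,hub)} \ {in(p4,t1)} = {truck_at(t1,hub)}
  ∪ pre   = {truck_at(t1,hub)} ∪ {pkg_at(p4,hub), truck_at(t1,hub)}
          = {pkg_at(p4,hub), truck_at(t1,hub)}

== RESULT ==
["pkg_at(p4,hub)", "truck_at(t1,hub)"]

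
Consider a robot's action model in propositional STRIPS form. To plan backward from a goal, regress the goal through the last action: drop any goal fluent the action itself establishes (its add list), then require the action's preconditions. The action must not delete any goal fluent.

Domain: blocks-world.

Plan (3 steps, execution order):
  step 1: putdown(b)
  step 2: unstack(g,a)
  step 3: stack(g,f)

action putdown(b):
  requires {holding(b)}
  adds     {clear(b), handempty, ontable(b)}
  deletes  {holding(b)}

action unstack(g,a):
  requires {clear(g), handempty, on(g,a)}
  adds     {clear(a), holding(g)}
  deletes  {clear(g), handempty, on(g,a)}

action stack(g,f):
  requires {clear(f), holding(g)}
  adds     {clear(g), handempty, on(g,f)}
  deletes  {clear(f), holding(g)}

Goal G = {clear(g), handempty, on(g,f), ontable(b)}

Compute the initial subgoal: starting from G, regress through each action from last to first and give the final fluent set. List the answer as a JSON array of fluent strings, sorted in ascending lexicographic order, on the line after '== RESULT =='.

Regress step by step:
  through step 3 (stack(g,f)): drop {clear(g), handempty, on(g,f)}, keep {ontable(b)}, require {clear(f), holding(g)}
    → {clear(f), holding(g), ontable(b)}
  through step 2 (unstack(g,a)): drop {holding(g)}, keep {clear(f), ontable(b)}, require {clear(g), handempty, on(g,a)}
    → {clear(f), clear(g), handempty, on(g,a), ontable(b)}
  through step 1 (putdown(b)): drop {handempty, ontable(b)}, keep {clear(f), clear(g), on(g,a)}, require {holding(b)}
    → {clear(f), clear(g), holding(b), on(g,a)}

== RESULT ==
["clear(f)", "clear(g)", "holding(b)", "on(g,a)"]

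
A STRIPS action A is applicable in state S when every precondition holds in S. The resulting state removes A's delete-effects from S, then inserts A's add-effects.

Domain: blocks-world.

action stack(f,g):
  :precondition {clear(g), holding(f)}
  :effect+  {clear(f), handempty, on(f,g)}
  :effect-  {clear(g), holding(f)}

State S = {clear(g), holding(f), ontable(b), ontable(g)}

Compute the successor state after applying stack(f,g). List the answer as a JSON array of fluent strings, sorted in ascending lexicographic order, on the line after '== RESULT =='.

Progress:
  pre ⊆ S: {clear(g), holding(f)} ⊆ S  — applicable
  S \ del = {ontable(b), ontable(g)}
  ∪ add   = {clear(f), handempty, on(f,g), ontable(b), ontable(g)}

== RESULT ==
["clear(f)", "handempty", "on(f,g)", "ontable(b)", "ontable(g)"]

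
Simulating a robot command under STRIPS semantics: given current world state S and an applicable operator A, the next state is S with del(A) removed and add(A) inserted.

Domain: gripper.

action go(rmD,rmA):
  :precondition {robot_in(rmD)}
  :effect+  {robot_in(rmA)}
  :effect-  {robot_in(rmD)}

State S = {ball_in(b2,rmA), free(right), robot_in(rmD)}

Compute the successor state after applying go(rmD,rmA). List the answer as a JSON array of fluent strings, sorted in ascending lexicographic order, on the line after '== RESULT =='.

Compute (S \ del) ∪ add:
  pre ⊆ S: {robot_in(rmD)} ⊆ S  — applicable
  S \ del = {ball_in(b2,rmA), free(right)}
  ∪ add   = {ball_in(b2,rmA), free(right), robot_in(rmA)}

== RESULT ==
["ball_in(b2,rmA)", "free(right)", "robot_in(rmA)"]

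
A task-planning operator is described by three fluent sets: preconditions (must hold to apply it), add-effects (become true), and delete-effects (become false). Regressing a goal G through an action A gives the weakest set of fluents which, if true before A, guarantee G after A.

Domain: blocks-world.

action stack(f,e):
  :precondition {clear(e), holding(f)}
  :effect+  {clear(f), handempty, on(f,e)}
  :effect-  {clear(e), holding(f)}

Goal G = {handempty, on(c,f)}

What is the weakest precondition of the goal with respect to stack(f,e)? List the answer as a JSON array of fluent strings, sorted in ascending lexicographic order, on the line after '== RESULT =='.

Compute (G \ add) ∪ pre:
  G ∩ del = {}  (empty — regression defined)
  G \ add = {handempty, on(c,f)} \ {clear(f), handempty, on(f,e)} = {on(c,f)}
  ∪ pre   = {on(c,f)} ∪ {clear(e), holding(f)}
          = {clear(e), holding(f), on(c,f)}

== RESULT ==
["clear(e)", "holding(f)", "on(c,f)"]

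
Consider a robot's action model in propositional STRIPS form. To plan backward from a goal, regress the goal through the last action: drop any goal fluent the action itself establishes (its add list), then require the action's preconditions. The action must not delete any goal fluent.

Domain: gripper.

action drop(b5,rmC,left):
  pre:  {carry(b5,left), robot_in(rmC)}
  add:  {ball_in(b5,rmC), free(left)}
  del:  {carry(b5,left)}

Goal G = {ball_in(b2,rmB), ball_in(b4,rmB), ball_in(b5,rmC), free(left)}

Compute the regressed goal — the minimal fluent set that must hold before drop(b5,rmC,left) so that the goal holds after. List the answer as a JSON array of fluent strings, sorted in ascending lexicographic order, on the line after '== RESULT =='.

Regress:
  G ∩ del = {}  (empty — regression defined)
  G \ add = {ball_in(b2,rmB), ball_in(b4,rmB), ball_in(b5,rmC), free(left)} \ {ball_in(b5,rmC), free(left)} = {ball_in(b2,rmB), ball_in(b4,rmB)}
  ∪ pre   = {ball_in(b2,rmB), ball_in(b4,rmB)} ∪ {carry(b5,left), robot_in(rmC)}
          = {ball_in(b2,rmB), ball_in(b4,rmB), carry(b5,left), robot_in(rmC)}

== RESULT ==
["ball_in(b2,rmB)", "ball_in(b4,rmB)", "carry(b5,left)", "robot_in(rmC)"]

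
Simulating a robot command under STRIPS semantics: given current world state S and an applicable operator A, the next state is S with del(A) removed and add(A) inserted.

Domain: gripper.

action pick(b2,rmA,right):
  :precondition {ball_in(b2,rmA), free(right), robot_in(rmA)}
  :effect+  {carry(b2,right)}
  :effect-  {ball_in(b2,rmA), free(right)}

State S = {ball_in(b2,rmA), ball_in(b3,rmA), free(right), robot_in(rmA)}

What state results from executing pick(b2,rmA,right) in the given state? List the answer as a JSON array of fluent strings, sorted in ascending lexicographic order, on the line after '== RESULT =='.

Progress:
  pre ⊆ S: {ball_in(b2,rmA), free(right), robot_in(rmA)} ⊆ S  — applicable
  S \ del = {ball_in(b3,rmA), robot_in(rmA)}
  ∪ add   = {ball_in(b3,rmA), carry(b2,right), robot_in(rmA)}

== RESULT ==
["ball_in(b3,rmA)", "carry(b2,right)", "robot_in(rmA)"]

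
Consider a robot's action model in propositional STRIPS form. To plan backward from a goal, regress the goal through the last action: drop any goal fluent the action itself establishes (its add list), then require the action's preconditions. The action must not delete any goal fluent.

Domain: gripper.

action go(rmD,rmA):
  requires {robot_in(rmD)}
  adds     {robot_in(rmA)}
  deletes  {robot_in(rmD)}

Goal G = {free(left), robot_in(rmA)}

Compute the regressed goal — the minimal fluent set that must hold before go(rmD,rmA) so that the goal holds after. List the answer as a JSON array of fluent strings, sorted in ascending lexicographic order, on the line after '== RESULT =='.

Compute (G \ add) ∪ pre:
  G ∩ del = {}  (empty — regression defined)
  G \ add = {free(left), robot_in(rmA)} \ {robot_in(rmA)} = {free(left)}
  ∪ pre   = {free(left)} ∪ {robot_in(rmD)}
          = {free(left), robot_in(rmD)}

== RESULT ==
["free(left)", "robot_in(rmD)"]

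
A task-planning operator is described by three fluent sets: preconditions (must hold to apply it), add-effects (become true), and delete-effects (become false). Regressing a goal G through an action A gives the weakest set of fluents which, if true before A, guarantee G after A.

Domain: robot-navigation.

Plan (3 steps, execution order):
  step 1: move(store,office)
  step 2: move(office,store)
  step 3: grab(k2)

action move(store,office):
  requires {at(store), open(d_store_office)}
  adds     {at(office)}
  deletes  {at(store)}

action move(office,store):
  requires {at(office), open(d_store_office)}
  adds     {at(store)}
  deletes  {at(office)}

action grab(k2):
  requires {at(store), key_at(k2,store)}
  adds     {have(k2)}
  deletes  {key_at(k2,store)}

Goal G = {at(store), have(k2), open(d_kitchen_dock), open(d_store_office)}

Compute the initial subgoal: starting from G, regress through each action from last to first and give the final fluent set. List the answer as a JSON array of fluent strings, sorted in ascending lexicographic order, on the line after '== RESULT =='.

Regress step by step:
  through step 3 (grab(k2)): drop {have(k2)}, keep {at(store), open(d_kitchen_dock), open(d_store_office)}, require {at(store), key_at(k2,store)}
    → {at(store), key_at(k2,store), open(d_kitchen_dock), open(d_store_office)}
  through step 2 (move(office,store)): drop {at(store)}, keep {key_at(k2,store), open(d_kitchen_dock), open(d_store_office)}, require {at(office), open(d_store_office)}
    → {at(office), key_at(k2,store), open(d_kitchen_dock), open(d_store_office)}
  through step 1 (move(store,office)): drop {at(office)}, keep {key_at(k2,store), open(d_kitchen_dock), open(d_store_office)}, require {at(store), open(d_store_office)}
    → {at(store), key_at(k2,store), open(d_kitchen_dock), open(d_store_office)}

== RESULT ==
["at(store)", "key_at(k2,store)", "open(d_kitchen_dock)", "open(d_store_office)"]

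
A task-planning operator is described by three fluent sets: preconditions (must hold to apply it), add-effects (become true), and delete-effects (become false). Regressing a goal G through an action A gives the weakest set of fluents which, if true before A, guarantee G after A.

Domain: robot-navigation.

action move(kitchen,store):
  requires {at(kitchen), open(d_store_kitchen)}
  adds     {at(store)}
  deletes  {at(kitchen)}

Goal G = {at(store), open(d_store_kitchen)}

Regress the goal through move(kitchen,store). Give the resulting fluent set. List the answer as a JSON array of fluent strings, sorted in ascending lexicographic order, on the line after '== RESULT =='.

Regress:
  G ∩ del = {}  (empty — regression defined)
  G \ add = {at(store), open(d_store_kitchen)} \ {at(store)} = {open(d_store_kitchen)}
  ∪ pre   = {open(d_store_kitchen)} ∪ {at(kitchen), open(d_store_kitchen)}
          = {at(kitchen), open(d_store_kitchen)}

== RESULT ==
["at(kitchen)", "open(d_store_kitchen)"]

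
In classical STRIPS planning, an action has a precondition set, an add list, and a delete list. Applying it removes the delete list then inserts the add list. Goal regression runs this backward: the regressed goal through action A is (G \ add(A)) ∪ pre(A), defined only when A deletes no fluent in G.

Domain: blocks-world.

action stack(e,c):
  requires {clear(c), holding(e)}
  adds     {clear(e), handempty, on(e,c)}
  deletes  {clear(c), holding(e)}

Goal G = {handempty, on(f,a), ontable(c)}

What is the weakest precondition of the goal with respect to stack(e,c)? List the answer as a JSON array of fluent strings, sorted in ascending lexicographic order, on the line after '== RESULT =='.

Regress:
  G ∩ del = {}  (empty — regression defined)
  G \ add = {handempty, on(f,a), ontable(c)} \ {clear(e), handempty, on(e,c)} = {on(f,a), ontable(c)}
  ∪ pre   = {on(f,a), ontable(c)} ∪ {clear(c), holding(e)}
          = {clear(c), holding(e), on(f,a), ontable(c)}

== RESULT ==
["clear(c)", "holding(e)", "on(f,a)", "ontable(c)"]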